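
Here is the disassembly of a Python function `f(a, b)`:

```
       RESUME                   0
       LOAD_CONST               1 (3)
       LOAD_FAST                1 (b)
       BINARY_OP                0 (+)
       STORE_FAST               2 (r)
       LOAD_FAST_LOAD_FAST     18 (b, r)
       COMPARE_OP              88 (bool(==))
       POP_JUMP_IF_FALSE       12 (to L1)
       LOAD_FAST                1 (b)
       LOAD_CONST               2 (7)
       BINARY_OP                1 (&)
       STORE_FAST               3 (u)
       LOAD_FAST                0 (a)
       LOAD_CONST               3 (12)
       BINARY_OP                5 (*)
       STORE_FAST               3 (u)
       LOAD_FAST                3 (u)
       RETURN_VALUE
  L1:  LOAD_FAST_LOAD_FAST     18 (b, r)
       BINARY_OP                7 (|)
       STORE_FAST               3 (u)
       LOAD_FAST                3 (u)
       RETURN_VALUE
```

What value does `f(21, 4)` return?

7

LOAD_CONST → push 3. Stack: [3]
LOAD_FAST b → push 4. Stack: [3, 4]
BINARY_OP + → 3 + 4 = 7. Stack: [7]
STORE_FAST r → r=7. Stack: []
LOAD_FAST_LOAD_FAST b,r → push 4,7. Stack: [4, 7]
COMPARE_OP bool(==) → 4 vs 7 = False. Stack: [False]
POP_JUMP_IF_FALSE → pop False; jump. Stack: []
LOAD_FAST_LOAD_FAST b,r → push 4,7. Stack: [4, 7]
BINARY_OP | → 4 | 7 = 7. Stack: [7]
STORE_FAST u → u=7. Stack: []
LOAD_FAST u → push 7. Stack: [7]
RETURN_VALUE → return 7.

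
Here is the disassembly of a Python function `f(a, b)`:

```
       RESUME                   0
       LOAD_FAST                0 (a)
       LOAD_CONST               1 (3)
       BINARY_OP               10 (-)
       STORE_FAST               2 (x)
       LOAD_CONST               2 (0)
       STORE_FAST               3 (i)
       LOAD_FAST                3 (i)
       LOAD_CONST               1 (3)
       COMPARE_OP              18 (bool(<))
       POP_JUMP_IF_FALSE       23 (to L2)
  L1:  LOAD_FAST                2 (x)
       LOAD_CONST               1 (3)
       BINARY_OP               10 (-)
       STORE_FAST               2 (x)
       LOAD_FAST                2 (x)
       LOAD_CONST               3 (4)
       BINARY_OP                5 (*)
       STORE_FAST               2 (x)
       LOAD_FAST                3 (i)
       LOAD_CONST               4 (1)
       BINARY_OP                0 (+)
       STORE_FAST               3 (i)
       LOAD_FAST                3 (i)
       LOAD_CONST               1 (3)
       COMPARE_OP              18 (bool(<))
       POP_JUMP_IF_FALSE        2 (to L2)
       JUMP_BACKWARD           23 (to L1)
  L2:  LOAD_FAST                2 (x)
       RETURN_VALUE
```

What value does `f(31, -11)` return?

LOAD_FAST a → push 31. Stack: [31]
LOAD_CONST → push 3. Stack: [31, 3]
BINARY_OP - → 31 - 3 = 28. Stack: [28]
STORE_FAST x → x=28. Stack: []
LOAD_CONST → push 0. Stack: [0]
STORE_FAST i → i=0. Stack: []
LOAD_FAST i → push 0. Stack: [0]
LOAD_CONST → push 3. Stack: [0, 3]
COMPARE_OP bool(<) → 0 vs 3 = True. Stack: [True]
POP_JUMP_IF_FALSE → pop True; no jump. Stack: []
LOAD_FAST x → push 28. Stack: [28]
LOAD_CONST → push 3. Stack: [28, 3]
BINARY_OP - → 28 - 3 = 25. Stack: [25]
STORE_FAST x → x=25. Stack: []
LOAD_FAST x → push 25. Stack: [25]
LOAD_CONST → push 4. Stack: [25, 4]
BINARY_OP * → 25 * 4 = 100. Stack: [100]
STORE_FAST x → x=100. Stack: []
LOAD_FAST i → push 0. Stack: [0]
LOAD_CONST → push 1. Stack: [0, 1]
BINARY_OP + → 0 + 1 = 1. Stack: [1]
STORE_FAST i → i=1. Stack: []
LOAD_FAST i → push 1. Stack: [1]
LOAD_CONST → push 3. Stack: [1, 3]
COMPARE_OP bool(<) → 1 vs 3 = True. Stack: [True]
POP_JUMP_IF_FALSE → pop True; no jump. Stack: []
LOAD_FAST x → push 100. Stack: [100]
LOAD_CONST → push 3. Stack: [100, 3]
BINARY_OP - → 100 - 3 = 97. Stack: [97]
STORE_FAST x → x=97. Stack: []
LOAD_FAST x → push 97. Stack: [97]
LOAD_CONST → push 4. Stack: [97, 4]
BINARY_OP * → 97 * 4 = 388. Stack: [388]
STORE_FAST x → x=388. Stack: []
LOAD_FAST i → push 1. Stack: [1]
LOAD_CONST → push 1. Stack: [1, 1]
BINARY_OP + → 1 + 1 = 2. Stack: [2]
STORE_FAST i → i=2. Stack: []
LOAD_FAST i → push 2. Stack: [2]
LOAD_CONST → push 3. Stack: [2, 3]
COMPARE_OP bool(<) → 2 vs 3 = True. Stack: [True]
POP_JUMP_IF_FALSE → pop True; no jump. Stack: []
LOAD_FAST x → push 388. Stack: [388]
LOAD_CONST → push 3. Stack: [388, 3]
BINARY_OP - → 388 - 3 = 385. Stack: [385]
STORE_FAST x → x=385. Stack: []
LOAD_FAST x → push 385. Stack: [385]
LOAD_CONST → push 4. Stack: [385, 4]
BINARY_OP * → 385 * 4 = 1540. Stack: [1540]
STORE_FAST x → x=1540. Stack: []
LOAD_FAST i → push 2. Stack: [2]
LOAD_CONST → push 1. Stack: [2, 1]
BINARY_OP + → 2 + 1 = 3. Stack: [3]
STORE_FAST i → i=3. Stack: []
LOAD_FAST i → push 3. Stack: [3]
LOAD_CONST → push 3. Stack: [3, 3]
COMPARE_OP bool(<) → 3 vs 3 = False. Stack: [False]
POP_JUMP_IF_FALSE → pop False; jump. Stack: []
LOAD_FAST x → push 1540. Stack: [1540]
RETURN_VALUE → return 1540.

1540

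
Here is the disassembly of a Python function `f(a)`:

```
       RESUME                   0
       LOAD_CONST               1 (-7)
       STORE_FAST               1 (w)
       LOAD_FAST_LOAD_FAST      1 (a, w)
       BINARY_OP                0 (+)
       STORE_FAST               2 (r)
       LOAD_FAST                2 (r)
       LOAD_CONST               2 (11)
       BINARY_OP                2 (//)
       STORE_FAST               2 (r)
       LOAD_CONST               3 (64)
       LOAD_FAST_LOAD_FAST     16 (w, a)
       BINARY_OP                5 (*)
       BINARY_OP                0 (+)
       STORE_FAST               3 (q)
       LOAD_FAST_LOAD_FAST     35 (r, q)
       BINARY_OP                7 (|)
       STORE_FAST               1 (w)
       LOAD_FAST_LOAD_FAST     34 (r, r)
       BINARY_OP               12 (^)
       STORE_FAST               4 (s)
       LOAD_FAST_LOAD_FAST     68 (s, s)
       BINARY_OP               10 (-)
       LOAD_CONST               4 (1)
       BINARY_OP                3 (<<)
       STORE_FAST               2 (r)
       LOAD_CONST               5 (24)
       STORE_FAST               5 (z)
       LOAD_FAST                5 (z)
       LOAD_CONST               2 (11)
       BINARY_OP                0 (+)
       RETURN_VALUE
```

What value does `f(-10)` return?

35

LOAD_CONST → push -7. Stack: [-7]
STORE_FAST w → w=-7. Stack: []
LOAD_FAST_LOAD_FAST a,w → push -10,-7. Stack: [-10, -7]
BINARY_OP + → -10 + -7 = -17. Stack: [-17]
STORE_FAST r → r=-17. Stack: []
LOAD_FAST r → push -17. Stack: [-17]
LOAD_CONST → push 11. Stack: [-17, 11]
BINARY_OP // → -17 // 11 = -2. Stack: [-2]
STORE_FAST r → r=-2. Stack: []
LOAD_CONST → push 64. Stack: [64]
LOAD_FAST_LOAD_FAST w,a → push -7,-10. Stack: [64, -7, -10]
BINARY_OP * → -7 * -10 = 70. Stack: [64, 70]
BINARY_OP + → 64 + 70 = 134. Stack: [134]
STORE_FAST q → q=134. Stack: []
LOAD_FAST_LOAD_FAST r,q → push -2,134. Stack: [-2, 134]
BINARY_OP | → -2 | 134 = -2. Stack: [-2]
STORE_FAST w → w=-2. Stack: []
LOAD_FAST_LOAD_FAST r,r → push -2,-2. Stack: [-2, -2]
BINARY_OP ^ → -2 ^ -2 = 0. Stack: [0]
STORE_FAST s → s=0. Stack: []
LOAD_FAST_LOAD_FAST s,s → push 0,0. Stack: [0, 0]
BINARY_OP - → 0 - 0 = 0. Stack: [0]
LOAD_CONST → push 1. Stack: [0, 1]
BINARY_OP << → 0 << 1 = 0. Stack: [0]
STORE_FAST r → r=0. Stack: []
LOAD_CONST → push 24. Stack: [24]
STORE_FAST z → z=24. Stack: []
LOAD_FAST z → push 24. Stack: [24]
LOAD_CONST → push 11. Stack: [24, 11]
BINARY_OP + → 24 + 11 = 35. Stack: [35]
RETURN_VALUE → return 35.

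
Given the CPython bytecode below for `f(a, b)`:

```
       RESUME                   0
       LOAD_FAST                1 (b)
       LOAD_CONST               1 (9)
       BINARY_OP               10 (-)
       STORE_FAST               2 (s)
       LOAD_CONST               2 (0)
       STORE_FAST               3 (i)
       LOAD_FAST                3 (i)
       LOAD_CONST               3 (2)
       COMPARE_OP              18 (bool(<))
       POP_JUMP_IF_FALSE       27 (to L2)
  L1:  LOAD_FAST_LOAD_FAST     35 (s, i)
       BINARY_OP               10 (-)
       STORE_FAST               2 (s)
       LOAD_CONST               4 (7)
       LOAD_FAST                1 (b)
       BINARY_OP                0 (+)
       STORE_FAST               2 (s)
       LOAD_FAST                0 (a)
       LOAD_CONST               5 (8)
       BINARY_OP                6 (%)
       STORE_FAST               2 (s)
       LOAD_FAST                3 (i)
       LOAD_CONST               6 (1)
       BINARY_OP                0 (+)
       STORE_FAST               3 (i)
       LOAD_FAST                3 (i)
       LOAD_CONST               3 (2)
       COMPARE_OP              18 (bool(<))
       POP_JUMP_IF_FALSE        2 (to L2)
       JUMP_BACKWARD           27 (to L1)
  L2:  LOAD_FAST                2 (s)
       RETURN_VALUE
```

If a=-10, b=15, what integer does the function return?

LOAD_FAST b → push 15. Stack: [15]
LOAD_CONST → push 9. Stack: [15, 9]
BINARY_OP - → 15 - 9 = 6. Stack: [6]
STORE_FAST s → s=6. Stack: []
LOAD_CONST → push 0. Stack: [0]
STORE_FAST i → i=0. Stack: []
LOAD_FAST i → push 0. Stack: [0]
LOAD_CONST → push 2. Stack: [0, 2]
COMPARE_OP bool(<) → 0 vs 2 = True. Stack: [True]
POP_JUMP_IF_FALSE → pop True; no jump. Stack: []
LOAD_FAST_LOAD_FAST s,i → push 6,0. Stack: [6, 0]
BINARY_OP - → 6 - 0 = 6. Stack: [6]
STORE_FAST s → s=6. Stack: []
LOAD_CONST → push 7. Stack: [7]
LOAD_FAST b → push 15. Stack: [7, 15]
BINARY_OP + → 7 + 15 = 22. Stack: [22]
STORE_FAST s → s=22. Stack: []
LOAD_FAST a → push -10. Stack: [-10]
LOAD_CONST → push 8. Stack: [-10, 8]
BINARY_OP % → -10 % 8 = 6. Stack: [6]
STORE_FAST s → s=6. Stack: []
LOAD_FAST i → push 0. Stack: [0]
LOAD_CONST → push 1. Stack: [0, 1]
BINARY_OP + → 0 + 1 = 1. Stack: [1]
STORE_FAST i → i=1. Stack: []
LOAD_FAST i → push 1. Stack: [1]
LOAD_CONST → push 2. Stack: [1, 2]
COMPARE_OP bool(<) → 1 vs 2 = True. Stack: [True]
POP_JUMP_IF_FALSE → pop True; no jump. Stack: []
LOAD_FAST_LOAD_FAST s,i → push 6,1. Stack: [6, 1]
BINARY_OP - → 6 - 1 = 5. Stack: [5]
STORE_FAST s → s=5. Stack: []
LOAD_CONST → push 7. Stack: [7]
LOAD_FAST b → push 15. Stack: [7, 15]
BINARY_OP + → 7 + 15 = 22. Stack: [22]
STORE_FAST s → s=22. Stack: []
LOAD_FAST a → push -10. Stack: [-10]
LOAD_CONST → push 8. Stack: [-10, 8]
BINARY_OP % → -10 % 8 = 6. Stack: [6]
STORE_FAST s → s=6. Stack: []
LOAD_FAST i → push 1. Stack: [1]
LOAD_CONST → push 1. Stack: [1, 1]
BINARY_OP + → 1 + 1 = 2. Stack: [2]
STORE_FAST i → i=2. Stack: []
LOAD_FAST i → push 2. Stack: [2]
LOAD_CONST → push 2. Stack: [2, 2]
COMPARE_OP bool(<) → 2 vs 2 = False. Stack: [False]
POP_JUMP_IF_FALSE → pop False; jump. Stack: []
LOAD_FAST s → push 6. Stack: [6]
RETURN_VALUE → return 6.

6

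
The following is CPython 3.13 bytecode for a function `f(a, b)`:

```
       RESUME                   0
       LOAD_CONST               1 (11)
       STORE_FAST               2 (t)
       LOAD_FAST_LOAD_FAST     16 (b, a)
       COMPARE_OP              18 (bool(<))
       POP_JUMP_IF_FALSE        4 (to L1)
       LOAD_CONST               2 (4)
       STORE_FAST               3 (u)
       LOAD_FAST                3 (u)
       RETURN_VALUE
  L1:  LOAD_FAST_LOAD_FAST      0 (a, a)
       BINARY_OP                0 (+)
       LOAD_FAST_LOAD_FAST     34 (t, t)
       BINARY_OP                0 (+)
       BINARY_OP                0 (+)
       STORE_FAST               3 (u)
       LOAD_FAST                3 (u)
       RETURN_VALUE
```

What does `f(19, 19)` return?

60

LOAD_CONST → push 11. Stack: [11]
STORE_FAST t → t=11. Stack: []
LOAD_FAST_LOAD_FAST b,a → push 19,19. Stack: [19, 19]
COMPARE_OP bool(<) → 19 vs 19 = False. Stack: [False]
POP_JUMP_IF_FALSE → pop False; jump. Stack: []
LOAD_FAST_LOAD_FAST a,a → push 19,19. Stack: [19, 19]
BINARY_OP + → 19 + 19 = 38. Stack: [38]
LOAD_FAST_LOAD_FAST t,t → push 11,11. Stack: [38, 11, 11]
BINARY_OP + → 11 + 11 = 22. Stack: [38, 22]
BINARY_OP + → 38 + 22 = 60. Stack: [60]
STORE_FAST u → u=60. Stack: []
LOAD_FAST u → push 60. Stack: [60]
RETURN_VALUE → return 60.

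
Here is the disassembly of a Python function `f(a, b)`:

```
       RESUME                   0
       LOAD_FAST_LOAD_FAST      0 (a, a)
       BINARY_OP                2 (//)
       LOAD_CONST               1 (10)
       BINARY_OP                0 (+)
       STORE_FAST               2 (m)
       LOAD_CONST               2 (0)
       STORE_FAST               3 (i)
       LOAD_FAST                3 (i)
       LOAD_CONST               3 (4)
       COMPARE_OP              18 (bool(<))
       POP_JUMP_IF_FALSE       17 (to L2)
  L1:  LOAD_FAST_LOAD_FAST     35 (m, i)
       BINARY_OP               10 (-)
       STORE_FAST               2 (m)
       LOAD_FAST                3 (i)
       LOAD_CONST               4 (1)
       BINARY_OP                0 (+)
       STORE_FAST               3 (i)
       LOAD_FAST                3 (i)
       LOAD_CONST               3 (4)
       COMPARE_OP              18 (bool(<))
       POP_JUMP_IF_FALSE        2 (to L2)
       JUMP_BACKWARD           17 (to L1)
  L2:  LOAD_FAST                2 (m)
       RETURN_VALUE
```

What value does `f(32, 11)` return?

5

LOAD_FAST_LOAD_FAST a,a → push 32,32. Stack: [32, 32]
BINARY_OP // → 32 // 32 = 1. Stack: [1]
LOAD_CONST → push 10. Stack: [1, 10]
BINARY_OP + → 1 + 10 = 11. Stack: [11]
STORE_FAST m → m=11. Stack: []
LOAD_CONST → push 0. Stack: [0]
STORE_FAST i → i=0. Stack: []
LOAD_FAST i → push 0. Stack: [0]
LOAD_CONST → push 4. Stack: [0, 4]
COMPARE_OP bool(<) → 0 vs 4 = True. Stack: [True]
POP_JUMP_IF_FALSE → pop True; no jump. Stack: []
LOAD_FAST_LOAD_FAST m,i → push 11,0. Stack: [11, 0]
BINARY_OP - → 11 - 0 = 11. Stack: [11]
STORE_FAST m → m=11. Stack: []
LOAD_FAST i → push 0. Stack: [0]
LOAD_CONST → push 1. Stack: [0, 1]
BINARY_OP + → 0 + 1 = 1. Stack: [1]
STORE_FAST i → i=1. Stack: []
LOAD_FAST i → push 1. Stack: [1]
LOAD_CONST → push 4. Stack: [1, 4]
COMPARE_OP bool(<) → 1 vs 4 = True. Stack: [True]
POP_JUMP_IF_FALSE → pop True; no jump. Stack: []
LOAD_FAST_LOAD_FAST m,i → push 11,1. Stack: [11, 1]
BINARY_OP - → 11 - 1 = 10. Stack: [10]
STORE_FAST m → m=10. Stack: []
LOAD_FAST i → push 1. Stack: [1]
LOAD_CONST → push 1. Stack: [1, 1]
BINARY_OP + → 1 + 1 = 2. Stack: [2]
STORE_FAST i → i=2. Stack: []
LOAD_FAST i → push 2. Stack: [2]
LOAD_CONST → push 4. Stack: [2, 4]
COMPARE_OP bool(<) → 2 vs 4 = True. Stack: [True]
POP_JUMP_IF_FALSE → pop True; no jump. Stack: []
LOAD_FAST_LOAD_FAST m,i → push 10,2. Stack: [10, 2]
BINARY_OP - → 10 - 2 = 8. Stack: [8]
STORE_FAST m → m=8. Stack: []
LOAD_FAST i → push 2. Stack: [2]
LOAD_CONST → push 1. Stack: [2, 1]
BINARY_OP + → 2 + 1 = 3. Stack: [3]
STORE_FAST i → i=3. Stack: []
LOAD_FAST i → push 3. Stack: [3]
LOAD_CONST → push 4. Stack: [3, 4]
COMPARE_OP bool(<) → 3 vs 4 = True. Stack: [True]
POP_JUMP_IF_FALSE → pop True; no jump. Stack: []
LOAD_FAST_LOAD_FAST m,i → push 8,3. Stack: [8, 3]
BINARY_OP - → 8 - 3 = 5. Stack: [5]
STORE_FAST m → m=5. Stack: []
LOAD_FAST i → push 3. Stack: [3]
LOAD_CONST → push 1. Stack: [3, 1]
BINARY_OP + → 3 + 1 = 4. Stack: [4]
STORE_FAST i → i=4. Stack: []
LOAD_FAST i → push 4. Stack: [4]
LOAD_CONST → push 4. Stack: [4, 4]
COMPARE_OP bool(<) → 4 vs 4 = False. Stack: [False]
POP_JUMP_IF_FALSE → pop False; jump. Stack: []
LOAD_FAST m → push 5. Stack: [5]
RETURN_VALUE → return 5.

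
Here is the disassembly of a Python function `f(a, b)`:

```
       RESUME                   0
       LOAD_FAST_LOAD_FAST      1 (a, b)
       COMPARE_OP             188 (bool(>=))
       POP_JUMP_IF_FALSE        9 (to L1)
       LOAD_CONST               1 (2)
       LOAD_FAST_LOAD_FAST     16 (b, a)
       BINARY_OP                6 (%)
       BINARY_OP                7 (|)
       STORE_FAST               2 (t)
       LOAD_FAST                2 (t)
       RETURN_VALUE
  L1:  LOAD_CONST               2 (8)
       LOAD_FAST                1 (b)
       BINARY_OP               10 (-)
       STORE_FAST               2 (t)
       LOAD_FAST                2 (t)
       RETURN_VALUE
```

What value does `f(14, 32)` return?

LOAD_FAST_LOAD_FAST a,b → push 14,32. Stack: [14, 32]
COMPARE_OP bool(>=) → 14 vs 32 = False. Stack: [False]
POP_JUMP_IF_FALSE → pop False; jump. Stack: []
LOAD_CONST → push 8. Stack: [8]
LOAD_FAST b → push 32. Stack: [8, 32]
BINARY_OP - → 8 - 32 = -24. Stack: [-24]
STORE_FAST t → t=-24. Stack: []
LOAD_FAST t → push -24. Stack: [-24]
RETURN_VALUE → return -24.

-24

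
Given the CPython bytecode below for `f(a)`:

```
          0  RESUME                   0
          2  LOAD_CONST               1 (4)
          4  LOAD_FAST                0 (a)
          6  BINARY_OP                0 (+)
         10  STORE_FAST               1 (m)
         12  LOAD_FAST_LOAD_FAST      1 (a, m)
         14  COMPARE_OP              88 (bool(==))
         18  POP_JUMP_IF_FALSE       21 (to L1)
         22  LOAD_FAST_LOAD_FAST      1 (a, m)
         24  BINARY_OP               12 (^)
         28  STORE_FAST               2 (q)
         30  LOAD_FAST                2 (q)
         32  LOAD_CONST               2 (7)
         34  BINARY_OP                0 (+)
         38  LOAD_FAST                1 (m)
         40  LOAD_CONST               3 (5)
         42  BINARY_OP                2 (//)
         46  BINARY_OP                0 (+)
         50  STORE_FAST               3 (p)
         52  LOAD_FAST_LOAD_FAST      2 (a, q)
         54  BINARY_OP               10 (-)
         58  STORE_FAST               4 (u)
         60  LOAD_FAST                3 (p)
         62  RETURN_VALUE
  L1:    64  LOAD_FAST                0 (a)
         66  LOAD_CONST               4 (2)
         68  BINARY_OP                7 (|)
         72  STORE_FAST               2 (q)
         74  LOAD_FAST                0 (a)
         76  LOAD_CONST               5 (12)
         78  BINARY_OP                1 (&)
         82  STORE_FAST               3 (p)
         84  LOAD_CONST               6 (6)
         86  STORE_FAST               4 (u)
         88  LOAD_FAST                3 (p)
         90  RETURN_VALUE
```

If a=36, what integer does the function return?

4

LOAD_CONST → push 4. Stack: [4]
LOAD_FAST a → push 36. Stack: [4, 36]
BINARY_OP + → 4 + 36 = 40. Stack: [40]
STORE_FAST m → m=40. Stack: []
LOAD_FAST_LOAD_FAST a,m → push 36,40. Stack: [36, 40]
COMPARE_OP bool(==) → 36 vs 40 = False. Stack: [False]
POP_JUMP_IF_FALSE → pop False; jump. Stack: []
LOAD_FAST a → push 36. Stack: [36]
LOAD_CONST → push 2. Stack: [36, 2]
BINARY_OP | → 36 | 2 = 38. Stack: [38]
STORE_FAST q → q=38. Stack: []
LOAD_FAST a → push 36. Stack: [36]
LOAD_CONST → push 12. Stack: [36, 12]
BINARY_OP & → 36 & 12 = 4. Stack: [4]
STORE_FAST p → p=4. Stack: []
LOAD_CONST → push 6. Stack: [6]
STORE_FAST u → u=6. Stack: []
LOAD_FAST p → push 4. Stack: [4]
RETURN_VALUE → return 4.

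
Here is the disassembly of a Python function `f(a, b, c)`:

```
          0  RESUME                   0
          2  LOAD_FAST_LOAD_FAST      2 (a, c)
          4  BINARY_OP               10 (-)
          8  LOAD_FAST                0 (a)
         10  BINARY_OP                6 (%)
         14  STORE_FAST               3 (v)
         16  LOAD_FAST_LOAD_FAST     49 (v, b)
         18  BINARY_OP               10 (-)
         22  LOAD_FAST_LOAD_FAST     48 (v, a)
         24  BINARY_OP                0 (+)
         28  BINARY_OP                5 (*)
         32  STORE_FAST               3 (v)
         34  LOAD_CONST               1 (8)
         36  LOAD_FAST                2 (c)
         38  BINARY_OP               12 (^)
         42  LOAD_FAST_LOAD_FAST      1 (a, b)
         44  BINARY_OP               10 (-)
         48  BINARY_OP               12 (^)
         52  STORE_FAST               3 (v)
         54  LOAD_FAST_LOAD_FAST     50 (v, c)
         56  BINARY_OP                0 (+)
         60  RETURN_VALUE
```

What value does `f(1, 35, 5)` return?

LOAD_FAST_LOAD_FAST a,c → push 1,5. Stack: [1, 5]
BINARY_OP - → 1 - 5 = -4. Stack: [-4]
LOAD_FAST a → push 1. Stack: [-4, 1]
BINARY_OP % → -4 % 1 = 0. Stack: [0]
STORE_FAST v → v=0. Stack: []
LOAD_FAST_LOAD_FAST v,b → push 0,35. Stack: [0, 35]
BINARY_OP - → 0 - 35 = -35. Stack: [-35]
LOAD_FAST_LOAD_FAST v,a → push 0,1. Stack: [-35, 0, 1]
BINARY_OP + → 0 + 1 = 1. Stack: [-35, 1]
BINARY_OP * → -35 * 1 = -35. Stack: [-35]
STORE_FAST v → v=-35. Stack: []
LOAD_CONST → push 8. Stack: [8]
LOAD_FAST c → push 5. Stack: [8, 5]
BINARY_OP ^ → 8 ^ 5 = 13. Stack: [13]
LOAD_FAST_LOAD_FAST a,b → push 1,35. Stack: [13, 1, 35]
BINARY_OP - → 1 - 35 = -34. Stack: [13, -34]
BINARY_OP ^ → 13 ^ -34 = -45. Stack: [-45]
STORE_FAST v → v=-45. Stack: []
LOAD_FAST_LOAD_FAST v,c → push -45,5. Stack: [-45, 5]
BINARY_OP + → -45 + 5 = -40. Stack: [-40]
RETURN_VALUE → return -40.

-40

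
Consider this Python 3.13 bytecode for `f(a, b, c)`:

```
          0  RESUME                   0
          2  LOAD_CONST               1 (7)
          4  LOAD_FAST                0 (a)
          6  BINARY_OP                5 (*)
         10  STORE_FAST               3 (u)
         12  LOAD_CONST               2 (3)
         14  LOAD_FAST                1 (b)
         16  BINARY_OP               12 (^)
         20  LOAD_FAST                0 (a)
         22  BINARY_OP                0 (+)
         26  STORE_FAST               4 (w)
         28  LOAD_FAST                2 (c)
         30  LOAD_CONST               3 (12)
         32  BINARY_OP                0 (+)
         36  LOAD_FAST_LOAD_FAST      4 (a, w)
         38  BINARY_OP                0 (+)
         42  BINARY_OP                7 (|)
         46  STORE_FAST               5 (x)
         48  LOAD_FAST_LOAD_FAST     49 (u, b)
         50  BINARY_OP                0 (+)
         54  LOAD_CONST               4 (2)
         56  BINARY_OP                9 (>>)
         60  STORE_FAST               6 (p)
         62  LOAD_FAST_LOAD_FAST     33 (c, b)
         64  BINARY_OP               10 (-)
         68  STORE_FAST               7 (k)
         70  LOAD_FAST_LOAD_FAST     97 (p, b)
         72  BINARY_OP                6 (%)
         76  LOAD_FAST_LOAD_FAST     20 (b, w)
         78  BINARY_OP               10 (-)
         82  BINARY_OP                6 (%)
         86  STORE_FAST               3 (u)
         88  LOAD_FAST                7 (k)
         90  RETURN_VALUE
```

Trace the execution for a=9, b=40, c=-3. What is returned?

-43

LOAD_CONST → push 7. Stack: [7]
LOAD_FAST a → push 9. Stack: [7, 9]
BINARY_OP * → 7 * 9 = 63. Stack: [63]
STORE_FAST u → u=63. Stack: []
LOAD_CONST → push 3. Stack: [3]
LOAD_FAST b → push 40. Stack: [3, 40]
BINARY_OP ^ → 3 ^ 40 = 43. Stack: [43]
LOAD_FAST a → push 9. Stack: [43, 9]
BINARY_OP + → 43 + 9 = 52. Stack: [52]
STORE_FAST w → w=52. Stack: []
LOAD_FAST c → push -3. Stack: [-3]
LOAD_CONST → push 12. Stack: [-3, 12]
BINARY_OP + → -3 + 12 = 9. Stack: [9]
LOAD_FAST_LOAD_FAST a,w → push 9,52. Stack: [9, 9, 52]
BINARY_OP + → 9 + 52 = 61. Stack: [9, 61]
BINARY_OP | → 9 | 61 = 61. Stack: [61]
STORE_FAST x → x=61. Stack: []
LOAD_FAST_LOAD_FAST u,b → push 63,40. Stack: [63, 40]
BINARY_OP + → 63 + 40 = 103. Stack: [103]
LOAD_CONST → push 2. Stack: [103, 2]
BINARY_OP >> → 103 >> 2 = 25. Stack: [25]
STORE_FAST p → p=25. Stack: []
LOAD_FAST_LOAD_FAST c,b → push -3,40. Stack: [-3, 40]
BINARY_OP - → -3 - 40 = -43. Stack: [-43]
STORE_FAST k → k=-43. Stack: []
LOAD_FAST_LOAD_FAST p,b → push 25,40. Stack: [25, 40]
BINARY_OP % → 25 % 40 = 25. Stack: [25]
LOAD_FAST_LOAD_FAST b,w → push 40,52. Stack: [25, 40, 52]
BINARY_OP - → 40 - 52 = -12. Stack: [25, -12]
BINARY_OP % → 25 % -12 = -11. Stack: [-11]
STORE_FAST u → u=-11. Stack: []
LOAD_FAST k → push -43. Stack: [-43]
RETURN_VALUE → return -43.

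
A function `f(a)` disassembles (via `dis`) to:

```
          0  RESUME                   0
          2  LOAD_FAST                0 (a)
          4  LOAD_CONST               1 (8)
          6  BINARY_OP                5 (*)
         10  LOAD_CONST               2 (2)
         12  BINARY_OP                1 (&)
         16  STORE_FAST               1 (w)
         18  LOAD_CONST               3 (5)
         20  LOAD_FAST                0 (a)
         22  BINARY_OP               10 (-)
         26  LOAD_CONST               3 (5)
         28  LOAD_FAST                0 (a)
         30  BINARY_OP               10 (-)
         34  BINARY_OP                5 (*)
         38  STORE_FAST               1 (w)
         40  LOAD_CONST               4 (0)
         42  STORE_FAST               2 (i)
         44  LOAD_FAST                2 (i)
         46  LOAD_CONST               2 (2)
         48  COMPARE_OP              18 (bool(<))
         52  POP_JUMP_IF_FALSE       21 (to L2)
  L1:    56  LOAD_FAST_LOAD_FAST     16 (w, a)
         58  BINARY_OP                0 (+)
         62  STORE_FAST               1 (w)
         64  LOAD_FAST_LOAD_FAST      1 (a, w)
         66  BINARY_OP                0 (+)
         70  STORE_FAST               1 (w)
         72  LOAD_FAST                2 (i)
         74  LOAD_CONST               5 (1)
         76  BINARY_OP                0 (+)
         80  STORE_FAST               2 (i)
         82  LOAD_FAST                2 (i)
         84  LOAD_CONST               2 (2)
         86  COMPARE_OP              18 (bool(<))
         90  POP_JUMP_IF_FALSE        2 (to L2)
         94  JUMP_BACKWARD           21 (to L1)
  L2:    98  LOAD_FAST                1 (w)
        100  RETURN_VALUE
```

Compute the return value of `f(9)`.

52

LOAD_FAST a → push 9. Stack: [9]
LOAD_CONST → push 8. Stack: [9, 8]
BINARY_OP * → 9 * 8 = 72. Stack: [72]
LOAD_CONST → push 2. Stack: [72, 2]
BINARY_OP & → 72 & 2 = 0. Stack: [0]
STORE_FAST w → w=0. Stack: []
LOAD_CONST → push 5. Stack: [5]
LOAD_FAST a → push 9. Stack: [5, 9]
BINARY_OP - → 5 - 9 = -4. Stack: [-4]
LOAD_CONST → push 5. Stack: [-4, 5]
LOAD_FAST a → push 9. Stack: [-4, 5, 9]
BINARY_OP - → 5 - 9 = -4. Stack: [-4, -4]
BINARY_OP * → -4 * -4 = 16. Stack: [16]
STORE_FAST w → w=16. Stack: []
LOAD_CONST → push 0. Stack: [0]
STORE_FAST i → i=0. Stack: []
LOAD_FAST i → push 0. Stack: [0]
LOAD_CONST → push 2. Stack: [0, 2]
COMPARE_OP bool(<) → 0 vs 2 = True. Stack: [True]
POP_JUMP_IF_FALSE → pop True; no jump. Stack: []
LOAD_FAST_LOAD_FAST w,a → push 16,9. Stack: [16, 9]
BINARY_OP + → 16 + 9 = 25. Stack: [25]
STORE_FAST w → w=25. Stack: []
LOAD_FAST_LOAD_FAST a,w → push 9,25. Stack: [9, 25]
BINARY_OP + → 9 + 25 = 34. Stack: [34]
STORE_FAST w → w=34. Stack: []
LOAD_FAST i → push 0. Stack: [0]
LOAD_CONST → push 1. Stack: [0, 1]
BINARY_OP + → 0 + 1 = 1. Stack: [1]
STORE_FAST i → i=1. Stack: []
LOAD_FAST i → push 1. Stack: [1]
LOAD_CONST → push 2. Stack: [1, 2]
COMPARE_OP bool(<) → 1 vs 2 = True. Stack: [True]
POP_JUMP_IF_FALSE → pop True; no jump. Stack: []
LOAD_FAST_LOAD_FAST w,a → push 34,9. Stack: [34, 9]
BINARY_OP + → 34 + 9 = 43. Stack: [43]
STORE_FAST w → w=43. Stack: []
LOAD_FAST_LOAD_FAST a,w → push 9,43. Stack: [9, 43]
BINARY_OP + → 9 + 43 = 52. Stack: [52]
STORE_FAST w → w=52. Stack: []
LOAD_FAST i → push 1. Stack: [1]
LOAD_CONST → push 1. Stack: [1, 1]
BINARY_OP + → 1 + 1 = 2. Stack: [2]
STORE_FAST i → i=2. Stack: []
LOAD_FAST i → push 2. Stack: [2]
LOAD_CONST → push 2. Stack: [2, 2]
COMPARE_OP bool(<) → 2 vs 2 = False. Stack: [False]
POP_JUMP_IF_FALSE → pop False; jump. Stack: []
LOAD_FAST w → push 52. Stack: [52]
RETURN_VALUE → return 52.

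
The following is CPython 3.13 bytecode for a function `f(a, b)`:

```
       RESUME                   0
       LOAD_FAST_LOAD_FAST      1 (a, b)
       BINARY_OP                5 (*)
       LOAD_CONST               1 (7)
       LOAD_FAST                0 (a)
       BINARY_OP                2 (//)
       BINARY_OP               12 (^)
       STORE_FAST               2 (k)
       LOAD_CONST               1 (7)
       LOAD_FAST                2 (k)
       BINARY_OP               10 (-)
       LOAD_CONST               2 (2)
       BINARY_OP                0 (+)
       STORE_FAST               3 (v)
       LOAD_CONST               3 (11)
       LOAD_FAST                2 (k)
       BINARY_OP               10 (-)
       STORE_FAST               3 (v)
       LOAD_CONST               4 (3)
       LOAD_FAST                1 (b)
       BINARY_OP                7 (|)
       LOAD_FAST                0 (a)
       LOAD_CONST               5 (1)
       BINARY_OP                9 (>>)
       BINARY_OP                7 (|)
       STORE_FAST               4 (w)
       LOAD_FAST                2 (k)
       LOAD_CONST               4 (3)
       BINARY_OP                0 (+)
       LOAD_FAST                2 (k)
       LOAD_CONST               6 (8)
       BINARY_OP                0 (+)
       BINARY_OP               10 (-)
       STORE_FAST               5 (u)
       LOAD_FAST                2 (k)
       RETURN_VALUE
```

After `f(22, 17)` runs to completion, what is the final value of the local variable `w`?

27

LOAD_FAST_LOAD_FAST a,b → push 22,17. Stack: [22, 17]
BINARY_OP * → 22 * 17 = 374. Stack: [374]
LOAD_CONST → push 7. Stack: [374, 7]
LOAD_FAST a → push 22. Stack: [374, 7, 22]
BINARY_OP // → 7 // 22 = 0. Stack: [374, 0]
BINARY_OP ^ → 374 ^ 0 = 374. Stack: [374]
STORE_FAST k → k=374. Stack: []
LOAD_CONST → push 7. Stack: [7]
LOAD_FAST k → push 374. Stack: [7, 374]
BINARY_OP - → 7 - 374 = -367. Stack: [-367]
LOAD_CONST → push 2. Stack: [-367, 2]
BINARY_OP + → -367 + 2 = -365. Stack: [-365]
STORE_FAST v → v=-365. Stack: []
LOAD_CONST → push 11. Stack: [11]
LOAD_FAST k → push 374. Stack: [11, 374]
BINARY_OP - → 11 - 374 = -363. Stack: [-363]
STORE_FAST v → v=-363. Stack: []
LOAD_CONST → push 3. Stack: [3]
LOAD_FAST b → push 17. Stack: [3, 17]
BINARY_OP | → 3 | 17 = 19. Stack: [19]
LOAD_FAST a → push 22. Stack: [19, 22]
LOAD_CONST → push 1. Stack: [19, 22, 1]
BINARY_OP >> → 22 >> 1 = 11. Stack: [19, 11]
BINARY_OP | → 19 | 11 = 27. Stack: [27]
STORE_FAST w → w=27. Stack: []
LOAD_FAST k → push 374. Stack: [374]
LOAD_CONST → push 3. Stack: [374, 3]
BINARY_OP + → 374 + 3 = 377. Stack: [377]
LOAD_FAST k → push 374. Stack: [377, 374]
LOAD_CONST → push 8. Stack: [377, 374, 8]
BINARY_OP + → 374 + 8 = 382. Stack: [377, 382]
BINARY_OP - → 377 - 382 = -5. Stack: [-5]
STORE_FAST u → u=-5. Stack: []
LOAD_FAST k → push 374. Stack: [374]
RETURN_VALUE → return 374.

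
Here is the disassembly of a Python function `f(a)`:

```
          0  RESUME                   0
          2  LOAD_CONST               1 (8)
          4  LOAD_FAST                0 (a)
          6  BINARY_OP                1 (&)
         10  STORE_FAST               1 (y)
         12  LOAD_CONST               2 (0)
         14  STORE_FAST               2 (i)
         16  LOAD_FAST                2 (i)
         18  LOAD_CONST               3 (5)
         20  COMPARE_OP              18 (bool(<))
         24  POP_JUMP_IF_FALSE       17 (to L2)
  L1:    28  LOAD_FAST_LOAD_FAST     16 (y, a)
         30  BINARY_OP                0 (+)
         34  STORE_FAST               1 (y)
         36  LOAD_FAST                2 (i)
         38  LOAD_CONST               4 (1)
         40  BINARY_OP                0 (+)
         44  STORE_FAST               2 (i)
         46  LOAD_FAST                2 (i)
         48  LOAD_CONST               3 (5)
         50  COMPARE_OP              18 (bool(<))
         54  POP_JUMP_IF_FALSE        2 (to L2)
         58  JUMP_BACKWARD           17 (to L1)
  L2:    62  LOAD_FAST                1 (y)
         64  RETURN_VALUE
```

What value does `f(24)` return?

128

LOAD_CONST → push 8
LOAD_FAST a → push 24
BINARY_OP & → 8 & 24 = 8
STORE_FAST y → y=8
LOAD_CONST → push 0
STORE_FAST i → i=0
LOAD_FAST i → push 0
LOAD_CONST → push 5
COMPARE_OP bool(<) → 0 vs 5 = True
POP_JUMP_IF_FALSE → pop True; no jump
LOAD_FAST_LOAD_FAST y,a → push 8,24
BINARY_OP + → 8 + 24 = 32
STORE_FAST y → y=32
LOAD_FAST i → push 0
LOAD_CONST → push 1
BINARY_OP + → 0 + 1 = 1
STORE_FAST i → i=1
LOAD_FAST i → push 1
LOAD_CONST → push 5
COMPARE_OP bool(<) → 1 vs 5 = True
POP_JUMP_IF_FALSE → pop True; no jump
LOAD_FAST_LOAD_FAST y,a → push 32,24
BINARY_OP + → 32 + 24 = 56
STORE_FAST y → y=56
LOAD_FAST i → push 1
LOAD_CONST → push 1
BINARY_OP + → 1 + 1 = 2
STORE_FAST i → i=2
LOAD_FAST i → push 2
LOAD_CONST → push 5
COMPARE_OP bool(<) → 2 vs 5 = True
POP_JUMP_IF_FALSE → pop True; no jump
LOAD_FAST_LOAD_FAST y,a → push 56,24
BINARY_OP + → 56 + 24 = 80
STORE_FAST y → y=80
LOAD_FAST i → push 2
LOAD_CONST → push 1
BINARY_OP + → 2 + 1 = 3
STORE_FAST i → i=3
LOAD_FAST i → push 3
LOAD_CONST → push 5
COMPARE_OP bool(<) → 3 vs 5 = True
POP_JUMP_IF_FALSE → pop True; no jump
LOAD_FAST_LOAD_FAST y,a → push 80,24
BINARY_OP + → 80 + 24 = 104
STORE_FAST y → y=104
LOAD_FAST i → push 3
LOAD_CONST → push 1
BINARY_OP + → 3 + 1 = 4
STORE_FAST i → i=4
LOAD_FAST i → push 4
LOAD_CONST → push 5
COMPARE_OP bool(<) → 4 vs 5 = True
POP_JUMP_IF_FALSE → pop True; no jump
LOAD_FAST_LOAD_FAST y,a → push 104,24
BINARY_OP + → 104 + 24 = 128
STORE_FAST y → y=128
LOAD_FAST i → push 4
LOAD_CONST → push 1
BINARY_OP + → 4 + 1 = 5
STORE_FAST i → i=5
LOAD_FAST i → push 5
LOAD_CONST → push 5
COMPARE_OP bool(<) → 5 vs 5 = False
POP_JUMP_IF_FALSE → pop False; jump
LOAD_FAST y → push 128
RETURN_VALUE → return 128.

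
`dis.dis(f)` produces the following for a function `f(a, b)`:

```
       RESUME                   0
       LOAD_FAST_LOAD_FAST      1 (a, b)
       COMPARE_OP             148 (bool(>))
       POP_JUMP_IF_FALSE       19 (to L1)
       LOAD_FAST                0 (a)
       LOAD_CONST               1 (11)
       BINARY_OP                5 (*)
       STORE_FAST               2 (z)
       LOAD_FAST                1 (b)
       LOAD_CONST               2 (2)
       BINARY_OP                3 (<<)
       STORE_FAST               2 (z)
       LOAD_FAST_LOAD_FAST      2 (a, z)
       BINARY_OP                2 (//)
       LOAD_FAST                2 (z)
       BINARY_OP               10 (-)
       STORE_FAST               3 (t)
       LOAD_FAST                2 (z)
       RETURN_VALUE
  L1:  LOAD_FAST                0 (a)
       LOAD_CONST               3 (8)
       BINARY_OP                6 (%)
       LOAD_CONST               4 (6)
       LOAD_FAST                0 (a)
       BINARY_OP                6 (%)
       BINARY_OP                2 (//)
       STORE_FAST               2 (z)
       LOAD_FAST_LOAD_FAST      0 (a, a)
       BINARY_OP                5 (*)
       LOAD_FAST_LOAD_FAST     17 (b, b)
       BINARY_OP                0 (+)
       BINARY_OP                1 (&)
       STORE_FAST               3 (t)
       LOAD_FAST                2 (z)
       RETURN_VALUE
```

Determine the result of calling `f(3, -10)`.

LOAD_FAST_LOAD_FAST a,b → push 3,-10. Stack: [3, -10]
COMPARE_OP bool(>) → 3 vs -10 = True. Stack: [True]
POP_JUMP_IF_FALSE → pop True; no jump. Stack: []
LOAD_FAST a → push 3. Stack: [3]
LOAD_CONST → push 11. Stack: [3, 11]
BINARY_OP * → 3 * 11 = 33. Stack: [33]
STORE_FAST z → z=33. Stack: []
LOAD_FAST b → push -10. Stack: [-10]
LOAD_CONST → push 2. Stack: [-10, 2]
BINARY_OP << → -10 << 2 = -40. Stack: [-40]
STORE_FAST z → z=-40. Stack: []
LOAD_FAST_LOAD_FAST a,z → push 3,-40. Stack: [3, -40]
BINARY_OP // → 3 // -40 = -1. Stack: [-1]
LOAD_FAST z → push -40. Stack: [-1, -40]
BINARY_OP - → -1 - -40 = 39. Stack: [39]
STORE_FAST t → t=39. Stack: []
LOAD_FAST z → push -40. Stack: [-40]
RETURN_VALUE → return -40.

-40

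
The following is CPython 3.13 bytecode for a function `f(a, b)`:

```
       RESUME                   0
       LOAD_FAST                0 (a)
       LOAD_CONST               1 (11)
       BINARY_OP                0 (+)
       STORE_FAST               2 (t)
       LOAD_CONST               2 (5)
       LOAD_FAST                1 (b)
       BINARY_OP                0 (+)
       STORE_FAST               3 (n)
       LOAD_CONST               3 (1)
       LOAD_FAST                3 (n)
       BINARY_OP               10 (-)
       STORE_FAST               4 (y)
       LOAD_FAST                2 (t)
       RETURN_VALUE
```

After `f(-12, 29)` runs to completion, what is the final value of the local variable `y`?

LOAD_FAST a → push -12. Stack: [-12]
LOAD_CONST → push 11. Stack: [-12, 11]
BINARY_OP + → -12 + 11 = -1. Stack: [-1]
STORE_FAST t → t=-1. Stack: []
LOAD_CONST → push 5. Stack: [5]
LOAD_FAST b → push 29. Stack: [5, 29]
BINARY_OP + → 5 + 29 = 34. Stack: [34]
STORE_FAST n → n=34. Stack: []
LOAD_CONST → push 1. Stack: [1]
LOAD_FAST n → push 34. Stack: [1, 34]
BINARY_OP - → 1 - 34 = -33. Stack: [-33]
STORE_FAST y → y=-33. Stack: []
LOAD_FAST t → push -1. Stack: [-1]
RETURN_VALUE → return -1.

-33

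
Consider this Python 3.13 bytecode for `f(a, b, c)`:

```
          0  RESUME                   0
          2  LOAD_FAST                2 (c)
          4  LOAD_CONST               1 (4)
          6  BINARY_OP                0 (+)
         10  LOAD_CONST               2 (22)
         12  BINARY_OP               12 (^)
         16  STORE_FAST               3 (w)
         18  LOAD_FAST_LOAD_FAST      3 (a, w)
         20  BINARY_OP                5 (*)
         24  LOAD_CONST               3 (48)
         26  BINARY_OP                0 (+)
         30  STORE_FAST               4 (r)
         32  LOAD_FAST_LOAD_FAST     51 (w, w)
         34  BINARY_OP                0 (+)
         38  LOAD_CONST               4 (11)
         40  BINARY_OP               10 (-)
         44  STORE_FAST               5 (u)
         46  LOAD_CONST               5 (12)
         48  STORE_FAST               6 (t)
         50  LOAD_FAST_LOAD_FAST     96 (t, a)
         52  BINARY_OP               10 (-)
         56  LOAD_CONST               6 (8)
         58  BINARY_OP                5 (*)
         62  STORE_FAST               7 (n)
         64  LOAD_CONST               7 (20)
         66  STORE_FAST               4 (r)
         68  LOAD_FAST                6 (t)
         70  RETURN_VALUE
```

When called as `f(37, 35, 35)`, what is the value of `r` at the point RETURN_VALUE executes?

20

LOAD_FAST c → push 35. Stack: [35]
LOAD_CONST → push 4. Stack: [35, 4]
BINARY_OP + → 35 + 4 = 39. Stack: [39]
LOAD_CONST → push 22. Stack: [39, 22]
BINARY_OP ^ → 39 ^ 22 = 49. Stack: [49]
STORE_FAST w → w=49. Stack: []
LOAD_FAST_LOAD_FAST a,w → push 37,49. Stack: [37, 49]
BINARY_OP * → 37 * 49 = 1813. Stack: [1813]
LOAD_CONST → push 48. Stack: [1813, 48]
BINARY_OP + → 1813 + 48 = 1861. Stack: [1861]
STORE_FAST r → r=1861. Stack: []
LOAD_FAST_LOAD_FAST w,w → push 49,49. Stack: [49, 49]
BINARY_OP + → 49 + 49 = 98. Stack: [98]
LOAD_CONST → push 11. Stack: [98, 11]
BINARY_OP - → 98 - 11 = 87. Stack: [87]
STORE_FAST u → u=87. Stack: []
LOAD_CONST → push 12. Stack: [12]
STORE_FAST t → t=12. Stack: []
LOAD_FAST_LOAD_FAST t,a → push 12,37. Stack: [12, 37]
BINARY_OP - → 12 - 37 = -25. Stack: [-25]
LOAD_CONST → push 8. Stack: [-25, 8]
BINARY_OP * → -25 * 8 = -200. Stack: [-200]
STORE_FAST n → n=-200. Stack: []
LOAD_CONST → push 20. Stack: [20]
STORE_FAST r → r=20. Stack: []
LOAD_FAST t → push 12. Stack: [12]
RETURN_VALUE → return 12.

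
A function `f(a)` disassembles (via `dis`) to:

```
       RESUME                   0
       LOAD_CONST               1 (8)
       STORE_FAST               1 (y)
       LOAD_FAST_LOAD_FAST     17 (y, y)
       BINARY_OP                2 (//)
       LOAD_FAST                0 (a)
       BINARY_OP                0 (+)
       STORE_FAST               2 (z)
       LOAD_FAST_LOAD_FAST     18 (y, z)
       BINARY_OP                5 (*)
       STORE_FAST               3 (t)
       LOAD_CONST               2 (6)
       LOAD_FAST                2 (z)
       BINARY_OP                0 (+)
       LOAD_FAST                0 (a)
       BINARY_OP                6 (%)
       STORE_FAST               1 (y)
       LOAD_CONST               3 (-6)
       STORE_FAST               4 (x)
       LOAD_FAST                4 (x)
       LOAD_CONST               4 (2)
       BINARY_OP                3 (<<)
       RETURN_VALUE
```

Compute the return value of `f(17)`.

LOAD_CONST → push 8. Stack: [8]
STORE_FAST y → y=8. Stack: []
LOAD_FAST_LOAD_FAST y,y → push 8,8. Stack: [8, 8]
BINARY_OP // → 8 // 8 = 1. Stack: [1]
LOAD_FAST a → push 17. Stack: [1, 17]
BINARY_OP + → 1 + 17 = 18. Stack: [18]
STORE_FAST z → z=18. Stack: []
LOAD_FAST_LOAD_FAST y,z → push 8,18. Stack: [8, 18]
BINARY_OP * → 8 * 18 = 144. Stack: [144]
STORE_FAST t → t=144. Stack: []
LOAD_CONST → push 6. Stack: [6]
LOAD_FAST z → push 18. Stack: [6, 18]
BINARY_OP + → 6 + 18 = 24. Stack: [24]
LOAD_FAST a → push 17. Stack: [24, 17]
BINARY_OP % → 24 % 17 = 7. Stack: [7]
STORE_FAST y → y=7. Stack: []
LOAD_CONST → push -6. Stack: [-6]
STORE_FAST x → x=-6. Stack: []
LOAD_FAST x → push -6. Stack: [-6]
LOAD_CONST → push 2. Stack: [-6, 2]
BINARY_OP << → -6 << 2 = -24. Stack: [-24]
RETURN_VALUE → return -24.

-24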